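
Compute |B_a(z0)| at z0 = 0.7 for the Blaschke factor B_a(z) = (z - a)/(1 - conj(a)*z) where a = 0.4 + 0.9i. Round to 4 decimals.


Step 1: Numerator z0 - a = 0.7 - (0.4 + 0.9i) = 0.3 - 0.9i
Step 2: Denominator 1 - conj(a)*z0 = 1 - (0.4 - 0.9i)*0.7 = 0.72 + 0.63i
Step 3: |z0 - a|^2 = 0.3^2 + (-0.9)^2 = 0.9; |1 - conj(a)*z0|^2 = 0.72^2 + 0.63^2 = 0.9153
Step 4: |B_a(0.7)| = sqrt(0.9 / 0.9153) = sqrt(0.983284)
Step 5: = 0.9916

0.9916


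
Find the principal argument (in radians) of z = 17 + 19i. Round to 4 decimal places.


Step 1: z = 17 + 19i
Step 2: arg(z) = atan2(19, 17)
Step 3: arg(z) = 0.8409

0.8409


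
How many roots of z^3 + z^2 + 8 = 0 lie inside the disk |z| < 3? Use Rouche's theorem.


Step 1: On |z| = 3 the three terms have sizes |z^3| = 3^3 = 27, |z^2| = 3^2 = 9, |8| = 8
Step 2: The dominant term is g(z) = z^3; let h(z) = z^2 + 8 so f = g + h
Step 3: On |z| = 3: |g| = 27 and |h| <= 9 + 8 = 17
Step 4: Since 27 > 17, |h| < |g| on |z| = 3, so by Rouche f has the same number of zeros as g inside |z| < 3
Step 5: g(z) = z^3 has 3 zeros (all at the origin) inside |z| < 3. Answer = 3

3


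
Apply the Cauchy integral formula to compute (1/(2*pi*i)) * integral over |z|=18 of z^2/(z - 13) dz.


Step 1: f(z) = z^2, a = 13 is inside |z| = 18
Step 2: By Cauchy integral formula: (1/(2pi*i)) * integral = f(a)
Step 3: f(13) = 13^2 = 169

169


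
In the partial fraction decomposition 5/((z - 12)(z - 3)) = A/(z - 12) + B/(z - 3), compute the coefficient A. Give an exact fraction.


Step 1: Multiply both sides by (z - 12) and set z = 12
Step 2: A = 5 / (12 - 3)
Step 3: A = 5 / 9
Step 4: A = 5/9

5/9


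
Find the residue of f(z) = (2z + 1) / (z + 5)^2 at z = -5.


Step 1: Pole of order 2 at z = -5
Step 2: Res = lim d/dz [(z + 5)^2 * f(z)] as z -> -5
Step 3: (z + 5)^2 * f(z) = 2z + 1
Step 4: d/dz[2z + 1] = 2

2


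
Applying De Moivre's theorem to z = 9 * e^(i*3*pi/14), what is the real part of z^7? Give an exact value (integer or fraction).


Step 1: By De Moivre's theorem, z^7 = 9^7 * e^(i*7*3*pi/14) = 4782969 * (cos(3*pi/2) + i*sin(3*pi/2))
Step 2: |z|^7 = 9^7 = 4782969
Step 3: The angle 3*pi/2 already lies in [0, 2*pi)
Step 4: cos(3*pi/2) = 0
Step 5: Re(z^7) = 4782969 * 0 = 0

0


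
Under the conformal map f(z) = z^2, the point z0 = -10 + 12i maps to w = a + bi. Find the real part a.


Step 1: z0 = -10 + 12i
Step 2: z0^2 = (-10)^2 - 12^2 - 240i
Step 3: real part = 100 - 144 = -44

-44


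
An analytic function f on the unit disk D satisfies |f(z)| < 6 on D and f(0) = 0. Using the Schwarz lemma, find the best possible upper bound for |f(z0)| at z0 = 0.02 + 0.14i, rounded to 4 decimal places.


Step 1: g = f/6 maps D -> D with g(0) = 0, so by the Schwarz lemma |g(z)| <= |z|, i.e. |f(z)| <= 6|z|; this is sharp (f(z) = 6z).
Step 2: |z0|^2 = 0.02^2 + 0.14^2 = 0.02
Step 3: |z0| = sqrt(0.02) = 0.141421
Step 4: Best bound = 6 * |z0| = 6 * 0.141421 = 0.8485

0.8485


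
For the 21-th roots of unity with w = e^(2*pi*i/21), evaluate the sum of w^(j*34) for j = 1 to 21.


Step 1: The sum sum_{j=1}^{n} w^(k*j) equals n if n | k, else 0.
Step 2: Here n = 21, k = 34
Step 3: Does n divide k? 21 | 34 -> False
Step 4: Sum = 0

0


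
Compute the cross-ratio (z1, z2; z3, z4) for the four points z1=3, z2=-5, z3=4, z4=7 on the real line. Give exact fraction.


Step 1: (z1-z3)(z2-z4) = (-1) * (-12) = 12
Step 2: (z1-z4)(z2-z3) = (-4) * (-9) = 36
Step 3: Cross-ratio = 12/36 = 1/3

1/3


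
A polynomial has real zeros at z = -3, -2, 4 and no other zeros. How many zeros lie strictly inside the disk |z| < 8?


Step 1: Check each root:
  z = -3: |-3| = 3 < 8
  z = -2: |-2| = 2 < 8
  z = 4: |4| = 4 < 8
Step 2: Count = 3

3


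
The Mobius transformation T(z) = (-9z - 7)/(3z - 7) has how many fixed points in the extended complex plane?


Step 1: Fixed points satisfy T(z) = z
Step 2: 3z^2 + 2z + 7 = 0
Step 3: Discriminant = 2^2 - 4*3*7 = -80
Step 4: Number of fixed points = 2

2


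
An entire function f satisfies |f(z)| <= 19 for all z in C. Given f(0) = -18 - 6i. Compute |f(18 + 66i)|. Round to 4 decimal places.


Step 1: By Liouville's theorem, a bounded entire function is constant.
Step 2: f(z) = f(0) = -18 - 6i for all z.
Step 3: |f(w)| = |-18 - 6i| = sqrt(324 + 36)
Step 4: = 18.9737

18.9737


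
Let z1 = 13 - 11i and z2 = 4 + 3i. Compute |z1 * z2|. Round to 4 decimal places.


Step 1: |z1| = sqrt(13^2 + (-11)^2) = sqrt(290)
Step 2: |z2| = sqrt(4^2 + 3^2) = sqrt(25)
Step 3: |z1*z2| = |z1|*|z2| = sqrt(290) * sqrt(25) = sqrt(290 * 25) = sqrt(7250)
Step 4: = 85.1469

85.1469


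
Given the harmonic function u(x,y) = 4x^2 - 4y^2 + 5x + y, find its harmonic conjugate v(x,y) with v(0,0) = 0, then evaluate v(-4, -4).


Step 1: v_x = -u_y = 8y - 1
Step 2: v_y = u_x = 8x + 5
Step 3: v = 8xy - x + 5y + C
Step 4: v(0,0) = 0 => C = 0
Step 5: v(-4, -4) = 112

112


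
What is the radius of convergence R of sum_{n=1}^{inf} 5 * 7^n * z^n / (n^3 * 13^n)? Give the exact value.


Step 1: General term a_n = 5 * 7^n / (n^3 * 13^n)
Step 2: By the root test, |a_n|^(1/n) = 5^(1/n) * 7 / (n^(3/n) * 13) -> 7/13 as n -> infinity (since 5^(1/n) -> 1 and n^(3/n) -> 1)
Step 3: R = 1/lim|a_n|^(1/n) = 13/7

13/7


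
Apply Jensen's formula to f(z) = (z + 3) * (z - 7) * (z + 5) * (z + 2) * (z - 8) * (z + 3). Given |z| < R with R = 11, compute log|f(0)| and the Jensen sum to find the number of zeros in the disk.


Jensen's formula: (1/2pi)*integral log|f(Re^it)|dt = log|f(0)| + sum_{|a_k|<R} log(R/|a_k|)
Step 1: f(0) = 3 * (-7) * 5 * 2 * (-8) * 3 = 5040
Step 2: log|f(0)| = log|-3| + log|7| + log|-5| + log|-2| + log|8| + log|-3| = 8.5252
Step 3: Zeros inside |z| < 11: -3, 7, -5, -2, 8, -3
Step 4: Jensen sum = log(11/3) + log(11/7) + log(11/5) + log(11/2) + log(11/8) + log(11/3) = 5.8622
Step 5: n(R) = number of terms in the Jensen sum = count of zeros inside |z| < 11 = 6

6


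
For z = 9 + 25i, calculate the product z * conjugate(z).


Step 1: conj(z) = 9 - 25i
Step 2: z * conj(z) = 9^2 + 25^2
Step 3: = 81 + 625 = 706

706


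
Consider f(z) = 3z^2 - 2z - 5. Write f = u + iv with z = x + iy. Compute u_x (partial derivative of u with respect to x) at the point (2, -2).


Step 1: f(z) = 3(x+iy)^2 - 2(x+iy) - 5
Step 2: u = 3(x^2 - y^2) - 2x - 5
Step 3: u_x = 6x - 2
Step 4: At (2, -2): u_x = 12 - 2 = 10

10


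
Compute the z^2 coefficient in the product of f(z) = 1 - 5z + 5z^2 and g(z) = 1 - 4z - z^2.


Step 1: z^2 term in f*g comes from: (1)*(-z^2) + (-5z)*(-4z) + (5z^2)*(1)
Step 2: = -1 + 20 + 5
Step 3: = 24

24


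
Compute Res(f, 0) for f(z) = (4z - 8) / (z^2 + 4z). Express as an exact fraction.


Step 1: Q(z) = z^2 + 4z = (z)(z + 4)
Step 2: Q'(z) = 2z + 4
Step 3: Q'(0) = 4, P(0) = -8
Step 4: Res = P(0)/Q'(0) = -8/4 = -2

-2


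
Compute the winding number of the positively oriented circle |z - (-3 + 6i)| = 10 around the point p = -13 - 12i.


Step 1: Center c = (-3, 6), radius = 10
Step 2: |p - c|^2 = (-10)^2 + (-18)^2 = 424
Step 3: r^2 = 100
Step 4: |p-c| > r so winding number = 0

0


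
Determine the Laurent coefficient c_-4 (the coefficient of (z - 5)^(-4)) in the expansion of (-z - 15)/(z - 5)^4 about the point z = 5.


Step 1: Write the numerator in powers of (z - 5): -z - 15 = -(z - 5) + (-1*5 - 15) = -(z - 5) - 20
Step 2: Divide by (z - 5)^4: f(z) = -20(z - 5)^(-4) - (z - 5)^(-3)
Step 3: This finite sum is the Laurent series of f about z = 5.
Step 4: Coefficient of (z - 5)^(-4) = -1*5 - 15 = -20

-20


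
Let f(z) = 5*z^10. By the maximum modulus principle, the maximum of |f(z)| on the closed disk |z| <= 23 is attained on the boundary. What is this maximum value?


Step 1: On |z| = 23, |f(z)| = 5 * |z|^10 = 5 * 23^10
Step 2: By maximum modulus principle, maximum is on boundary.
Step 3: Maximum = 5 * 41426511213649 = 207132556068245

207132556068245


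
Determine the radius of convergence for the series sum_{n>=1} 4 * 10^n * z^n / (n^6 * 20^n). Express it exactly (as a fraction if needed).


Step 1: General term a_n = 4 * 10^n / (n^6 * 20^n)
Step 2: By the root test, |a_n|^(1/n) = 4^(1/n) * 10 / (n^(6/n) * 20) -> 10/20 as n -> infinity (since 4^(1/n) -> 1 and n^(6/n) -> 1)
Step 3: R = 1/lim|a_n|^(1/n) = 20/10 = 2

2


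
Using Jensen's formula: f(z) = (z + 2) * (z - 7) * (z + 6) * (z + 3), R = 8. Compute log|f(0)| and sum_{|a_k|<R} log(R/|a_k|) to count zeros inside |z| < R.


Jensen's formula: (1/2pi)*integral log|f(Re^it)|dt = log|f(0)| + sum_{|a_k|<R} log(R/|a_k|)
Step 1: f(0) = 2 * (-7) * 6 * 3 = -252
Step 2: log|f(0)| = log|-2| + log|7| + log|-6| + log|-3| = 5.5294
Step 3: Zeros inside |z| < 8: -2, 7, -6, -3
Step 4: Jensen sum = log(8/2) + log(8/7) + log(8/6) + log(8/3) = 2.7883
Step 5: n(R) = number of terms in the Jensen sum = count of zeros inside |z| < 8 = 4

4


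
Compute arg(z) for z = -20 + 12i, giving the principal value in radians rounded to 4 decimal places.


Step 1: z = -20 + 12i
Step 2: arg(z) = atan2(12, -20)
Step 3: arg(z) = 2.6012

2.6012


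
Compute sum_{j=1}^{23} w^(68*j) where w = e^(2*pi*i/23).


Step 1: The sum sum_{j=1}^{n} w^(k*j) equals n if n | k, else 0.
Step 2: Here n = 23, k = 68
Step 3: Does n divide k? 23 | 68 -> False
Step 4: Sum = 0

0


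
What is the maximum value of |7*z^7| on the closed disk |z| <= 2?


Step 1: On |z| = 2, |f(z)| = 7 * |z|^7 = 7 * 2^7
Step 2: By maximum modulus principle, maximum is on boundary.
Step 3: Maximum = 7 * 128 = 896

896


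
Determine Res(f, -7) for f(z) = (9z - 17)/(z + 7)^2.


Step 1: Pole of order 2 at z = -7
Step 2: Res = lim d/dz [(z + 7)^2 * f(z)] as z -> -7
Step 3: (z + 7)^2 * f(z) = 9z - 17
Step 4: d/dz[9z - 17] = 9

9


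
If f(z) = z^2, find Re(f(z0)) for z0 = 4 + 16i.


Step 1: z0 = 4 + 16i
Step 2: z0^2 = 4^2 - 16^2 + 128i
Step 3: real part = 16 - 256 = -240

-240


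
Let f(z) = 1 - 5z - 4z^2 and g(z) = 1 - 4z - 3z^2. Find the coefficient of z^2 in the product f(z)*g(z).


Step 1: z^2 term in f*g comes from: (1)*(-3z^2) + (-5z)*(-4z) + (-4z^2)*(1)
Step 2: = -3 + 20 - 4
Step 3: = 13

13


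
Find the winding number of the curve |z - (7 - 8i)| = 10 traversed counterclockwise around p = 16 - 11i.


Step 1: Center c = (7, -8), radius = 10
Step 2: |p - c|^2 = 9^2 + (-3)^2 = 90
Step 3: r^2 = 100
Step 4: |p-c| < r so winding number = 1

1


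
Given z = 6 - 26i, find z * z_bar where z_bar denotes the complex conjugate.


Step 1: conj(z) = 6 + 26i
Step 2: z * conj(z) = 6^2 + (-26)^2
Step 3: = 36 + 676 = 712

712


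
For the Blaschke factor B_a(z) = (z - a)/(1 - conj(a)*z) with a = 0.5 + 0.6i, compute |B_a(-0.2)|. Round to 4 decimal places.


Step 1: Numerator z0 - a = -0.2 - (0.5 + 0.6i) = -0.7 - 0.6i
Step 2: Denominator 1 - conj(a)*z0 = 1 - (0.5 - 0.6i)*(-0.2) = 1.1 - 0.12i
Step 3: |z0 - a|^2 = (-0.7)^2 + (-0.6)^2 = 0.85; |1 - conj(a)*z0|^2 = 1.1^2 + (-0.12)^2 = 1.2244
Step 4: |B_a(-0.2)| = sqrt(0.85 / 1.2244) = sqrt(0.694218)
Step 5: = 0.8332

0.8332


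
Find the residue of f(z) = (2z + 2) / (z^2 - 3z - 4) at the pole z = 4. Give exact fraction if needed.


Step 1: Q(z) = z^2 - 3z - 4 = (z - 4)(z + 1)
Step 2: Q'(z) = 2z - 3
Step 3: Q'(4) = 5, P(4) = 10
Step 4: Res = P(4)/Q'(4) = 10/5 = 2

2


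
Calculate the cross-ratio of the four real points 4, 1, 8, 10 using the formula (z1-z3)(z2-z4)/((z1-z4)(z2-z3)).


Step 1: (z1-z3)(z2-z4) = (-4) * (-9) = 36
Step 2: (z1-z4)(z2-z3) = (-6) * (-7) = 42
Step 3: Cross-ratio = 36/42 = 6/7

6/7


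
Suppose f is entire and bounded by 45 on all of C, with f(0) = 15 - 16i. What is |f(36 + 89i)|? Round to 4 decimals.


Step 1: By Liouville's theorem, a bounded entire function is constant.
Step 2: f(z) = f(0) = 15 - 16i for all z.
Step 3: |f(w)| = |15 - 16i| = sqrt(225 + 256)
Step 4: = 21.9317

21.9317


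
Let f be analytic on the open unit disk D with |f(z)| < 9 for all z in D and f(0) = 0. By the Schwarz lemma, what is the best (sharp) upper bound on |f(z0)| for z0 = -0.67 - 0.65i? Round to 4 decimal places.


Step 1: g = f/9 maps D -> D with g(0) = 0, so by the Schwarz lemma |g(z)| <= |z|, i.e. |f(z)| <= 9|z|; this is sharp (f(z) = 9z).
Step 2: |z0|^2 = (-0.67)^2 + (-0.65)^2 = 0.8714
Step 3: |z0| = sqrt(0.8714) = 0.933488
Step 4: Best bound = 9 * |z0| = 9 * 0.933488 = 8.4014

8.4014


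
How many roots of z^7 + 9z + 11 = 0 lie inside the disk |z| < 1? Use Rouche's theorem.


Step 1: On |z| = 1 the three terms have sizes |z^7| = 1^7 = 1, |9z| = 9*1 = 9, |11| = 11
Step 2: The dominant term is g(z) = 11; let h(z) = z^7 + 9z so f = g + h
Step 3: On |z| = 1: |g| = 11 and |h| <= 1 + 9 = 10
Step 4: Since 11 > 10, |h| < |g| on |z| = 1, so by Rouche f has the same number of zeros as g inside |z| < 1
Step 5: g(z) = 11 is a nonzero constant with no zeros inside |z| < 1. Answer = 0

0


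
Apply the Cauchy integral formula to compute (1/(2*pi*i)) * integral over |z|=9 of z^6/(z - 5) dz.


Step 1: f(z) = z^6, a = 5 is inside |z| = 9
Step 2: By Cauchy integral formula: (1/(2pi*i)) * integral = f(a)
Step 3: f(5) = 5^6 = 15625

15625


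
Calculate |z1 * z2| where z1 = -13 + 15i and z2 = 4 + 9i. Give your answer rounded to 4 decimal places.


Step 1: |z1| = sqrt((-13)^2 + 15^2) = sqrt(394)
Step 2: |z2| = sqrt(4^2 + 9^2) = sqrt(97)
Step 3: |z1*z2| = |z1|*|z2| = sqrt(394) * sqrt(97) = sqrt(394 * 97) = sqrt(38218)
Step 4: = 195.4942

195.4942


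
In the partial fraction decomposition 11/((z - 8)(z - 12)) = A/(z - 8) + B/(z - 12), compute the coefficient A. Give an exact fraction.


Step 1: Multiply both sides by (z - 8) and set z = 8
Step 2: A = 11 / (8 - 12)
Step 3: A = 11 / (-4)
Step 4: A = -11/4

-11/4


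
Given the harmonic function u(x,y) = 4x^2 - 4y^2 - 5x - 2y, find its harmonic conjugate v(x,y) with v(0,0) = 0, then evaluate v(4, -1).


Step 1: v_x = -u_y = 8y + 2
Step 2: v_y = u_x = 8x - 5
Step 3: v = 8xy + 2x - 5y + C
Step 4: v(0,0) = 0 => C = 0
Step 5: v(4, -1) = -19

-19


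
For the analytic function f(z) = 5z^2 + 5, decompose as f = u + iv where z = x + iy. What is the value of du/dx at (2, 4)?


Step 1: f(z) = 5(x+iy)^2 + 5
Step 2: u = 5(x^2 - y^2) + 5
Step 3: u_x = 10x + 0
Step 4: At (2, 4): u_x = 20 + 0 = 20

20


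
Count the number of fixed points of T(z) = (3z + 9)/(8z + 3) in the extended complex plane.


Step 1: Fixed points satisfy T(z) = z
Step 2: 8z^2 - 9 = 0
Step 3: Discriminant = 0^2 - 4*8*(-9) = 288
Step 4: Number of fixed points = 2

2


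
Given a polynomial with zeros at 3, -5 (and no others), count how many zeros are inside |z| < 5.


Step 1: Check each root:
  z = 3: |3| = 3 < 5
  z = -5: |-5| = 5 >= 5
Step 2: Count = 1

1


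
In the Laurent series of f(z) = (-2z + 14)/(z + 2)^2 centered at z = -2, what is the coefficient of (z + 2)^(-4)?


Step 1: Write the numerator in powers of (z + 2): -2z + 14 = -2(z + 2) + (-2*(-2) + 14) = -2(z + 2) + 18
Step 2: Divide by (z + 2)^2: f(z) = 18(z + 2)^(-2) - 2(z + 2)^(-1)
Step 3: This finite sum is the Laurent series of f about z = -2.
Step 4: Only the powers -2 and -1 appear, so the coefficient of (z + 2)^(-4) = 0

0


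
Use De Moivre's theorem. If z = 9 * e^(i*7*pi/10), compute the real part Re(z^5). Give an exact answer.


Step 1: By De Moivre's theorem, z^5 = 9^5 * e^(i*5*7*pi/10) = 59049 * (cos(7*pi/2) + i*sin(7*pi/2))
Step 2: |z|^5 = 9^5 = 59049
Step 3: Reduce the angle mod 2*pi: 7*pi/2 - 2*pi = 3*pi/2
Step 4: cos(3*pi/2) = 0
Step 5: Re(z^5) = 59049 * 0 = 0

0


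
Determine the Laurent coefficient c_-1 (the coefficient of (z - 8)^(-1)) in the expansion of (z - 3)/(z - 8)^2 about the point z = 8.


Step 1: Write the numerator in powers of (z - 8): z - 3 = (z - 8) + (1*8 - 3) = (z - 8) + 5
Step 2: Divide by (z - 8)^2: f(z) = 5(z - 8)^(-2) + (z - 8)^(-1)
Step 3: This finite sum is the Laurent series of f about z = 8.
Step 4: Coefficient of (z - 8)^(-1) = coefficient of (z - 8) in the re-centred numerator = 1

1


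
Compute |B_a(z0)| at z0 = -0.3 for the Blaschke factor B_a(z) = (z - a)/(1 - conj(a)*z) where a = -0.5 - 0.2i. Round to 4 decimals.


Step 1: Numerator z0 - a = -0.3 - (-0.5 - 0.2i) = 0.2 + 0.2i
Step 2: Denominator 1 - conj(a)*z0 = 1 - (-0.5 + 0.2i)*(-0.3) = 0.85 + 0.06i
Step 3: |z0 - a|^2 = 0.2^2 + 0.2^2 = 0.08; |1 - conj(a)*z0|^2 = 0.85^2 + 0.06^2 = 0.7261
Step 4: |B_a(-0.3)| = sqrt(0.08 / 0.7261) = sqrt(0.110178)
Step 5: = 0.3319

0.3319


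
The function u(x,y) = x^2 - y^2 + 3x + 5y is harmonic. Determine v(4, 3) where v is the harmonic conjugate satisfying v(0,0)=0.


Step 1: v_x = -u_y = 2y - 5
Step 2: v_y = u_x = 2x + 3
Step 3: v = 2xy - 5x + 3y + C
Step 4: v(0,0) = 0 => C = 0
Step 5: v(4, 3) = 13

13


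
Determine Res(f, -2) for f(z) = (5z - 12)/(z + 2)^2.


Step 1: Pole of order 2 at z = -2
Step 2: Res = lim d/dz [(z + 2)^2 * f(z)] as z -> -2
Step 3: (z + 2)^2 * f(z) = 5z - 12
Step 4: d/dz[5z - 12] = 5

5


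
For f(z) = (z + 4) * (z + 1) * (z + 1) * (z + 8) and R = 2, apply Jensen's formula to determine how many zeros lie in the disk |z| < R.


Jensen's formula: (1/2pi)*integral log|f(Re^it)|dt = log|f(0)| + sum_{|a_k|<R} log(R/|a_k|)
Step 1: f(0) = 4 * 1 * 1 * 8 = 32
Step 2: log|f(0)| = log|-4| + log|-1| + log|-1| + log|-8| = 3.4657
Step 3: Zeros inside |z| < 2: -1, -1
Step 4: Jensen sum = log(2/1) + log(2/1) = 1.3863
Step 5: n(R) = number of terms in the Jensen sum = count of zeros inside |z| < 2 = 2

2


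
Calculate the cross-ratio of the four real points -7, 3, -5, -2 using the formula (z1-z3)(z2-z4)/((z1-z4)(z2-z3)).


Step 1: (z1-z3)(z2-z4) = (-2) * 5 = -10
Step 2: (z1-z4)(z2-z3) = (-5) * 8 = -40
Step 3: Cross-ratio = 10/40 = 1/4

1/4


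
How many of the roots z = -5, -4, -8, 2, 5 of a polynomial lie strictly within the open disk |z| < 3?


Step 1: Check each root:
  z = -5: |-5| = 5 >= 3
  z = -4: |-4| = 4 >= 3
  z = -8: |-8| = 8 >= 3
  z = 2: |2| = 2 < 3
  z = 5: |5| = 5 >= 3
Step 2: Count = 1

1


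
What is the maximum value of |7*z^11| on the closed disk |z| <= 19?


Step 1: On |z| = 19, |f(z)| = 7 * |z|^11 = 7 * 19^11
Step 2: By maximum modulus principle, maximum is on boundary.
Step 3: Maximum = 7 * 116490258898219 = 815431812287533

815431812287533


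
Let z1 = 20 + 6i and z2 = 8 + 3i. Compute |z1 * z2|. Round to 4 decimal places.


Step 1: |z1| = sqrt(20^2 + 6^2) = sqrt(436)
Step 2: |z2| = sqrt(8^2 + 3^2) = sqrt(73)
Step 3: |z1*z2| = |z1|*|z2| = sqrt(436) * sqrt(73) = sqrt(436 * 73) = sqrt(31828)
Step 4: = 178.404

178.404


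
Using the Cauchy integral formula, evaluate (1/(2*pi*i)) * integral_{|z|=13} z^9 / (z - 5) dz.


Step 1: f(z) = z^9, a = 5 is inside |z| = 13
Step 2: By Cauchy integral formula: (1/(2pi*i)) * integral = f(a)
Step 3: f(5) = 5^9 = 1953125

1953125


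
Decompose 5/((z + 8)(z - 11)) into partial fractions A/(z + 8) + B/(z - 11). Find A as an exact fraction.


Step 1: Multiply both sides by (z + 8) and set z = -8
Step 2: A = 5 / (-8 - 11)
Step 3: A = 5 / (-19)
Step 4: A = -5/19

-5/19


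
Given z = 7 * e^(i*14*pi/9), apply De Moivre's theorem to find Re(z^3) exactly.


Step 1: By De Moivre's theorem, z^3 = 7^3 * e^(i*3*14*pi/9) = 343 * (cos(14*pi/3) + i*sin(14*pi/3))
Step 2: |z|^3 = 7^3 = 343
Step 3: Reduce the angle mod 2*pi: 14*pi/3 - 4*pi = 2*pi/3
Step 4: cos(2*pi/3) = -1/2
Step 5: Re(z^3) = 343 * (-1/2) = -343/2

-343/2


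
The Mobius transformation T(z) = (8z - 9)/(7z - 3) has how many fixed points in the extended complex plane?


Step 1: Fixed points satisfy T(z) = z
Step 2: 7z^2 - 11z + 9 = 0
Step 3: Discriminant = (-11)^2 - 4*7*9 = -131
Step 4: Number of fixed points = 2

2


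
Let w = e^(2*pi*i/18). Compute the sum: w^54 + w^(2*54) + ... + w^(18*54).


Step 1: The sum sum_{j=1}^{n} w^(k*j) equals n if n | k, else 0.
Step 2: Here n = 18, k = 54
Step 3: Does n divide k? 18 | 54 -> True
Step 4: Sum = 18

18


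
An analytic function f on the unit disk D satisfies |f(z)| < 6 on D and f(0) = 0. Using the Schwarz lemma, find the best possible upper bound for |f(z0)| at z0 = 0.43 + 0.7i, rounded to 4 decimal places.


Step 1: g = f/6 maps D -> D with g(0) = 0, so by the Schwarz lemma |g(z)| <= |z|, i.e. |f(z)| <= 6|z|; this is sharp (f(z) = 6z).
Step 2: |z0|^2 = 0.43^2 + 0.7^2 = 0.6749
Step 3: |z0| = sqrt(0.6749) = 0.821523
Step 4: Best bound = 6 * |z0| = 6 * 0.821523 = 4.9291

4.9291


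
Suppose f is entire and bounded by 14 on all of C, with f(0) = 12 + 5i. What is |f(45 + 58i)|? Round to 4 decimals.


Step 1: By Liouville's theorem, a bounded entire function is constant.
Step 2: f(z) = f(0) = 12 + 5i for all z.
Step 3: |f(w)| = |12 + 5i| = sqrt(144 + 25)
Step 4: = 13.0

13.0


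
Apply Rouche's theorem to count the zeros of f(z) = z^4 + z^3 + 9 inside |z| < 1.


Step 1: On |z| = 1 the three terms have sizes |z^4| = 1^4 = 1, |z^3| = 1^3 = 1, |9| = 9
Step 2: The dominant term is g(z) = 9; let h(z) = z^4 + z^3 so f = g + h
Step 3: On |z| = 1: |g| = 9 and |h| <= 1 + 1 = 2
Step 4: Since 9 > 2, |h| < |g| on |z| = 1, so by Rouche f has the same number of zeros as g inside |z| < 1
Step 5: g(z) = 9 is a nonzero constant with no zeros inside |z| < 1. Answer = 0

0


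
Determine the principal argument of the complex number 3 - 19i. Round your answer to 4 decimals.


Step 1: z = 3 - 19i
Step 2: arg(z) = atan2(-19, 3)
Step 3: arg(z) = -1.4142

-1.4142


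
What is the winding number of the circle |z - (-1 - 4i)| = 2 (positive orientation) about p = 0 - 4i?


Step 1: Center c = (-1, -4), radius = 2
Step 2: |p - c|^2 = 1^2 + 0^2 = 1
Step 3: r^2 = 4
Step 4: |p-c| < r so winding number = 1

1


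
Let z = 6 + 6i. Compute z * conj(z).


Step 1: conj(z) = 6 - 6i
Step 2: z * conj(z) = 6^2 + 6^2
Step 3: = 36 + 36 = 72

72


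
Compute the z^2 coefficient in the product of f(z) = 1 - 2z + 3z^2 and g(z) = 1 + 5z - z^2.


Step 1: z^2 term in f*g comes from: (1)*(-z^2) + (-2z)*(5z) + (3z^2)*(1)
Step 2: = -1 - 10 + 3
Step 3: = -8

-8


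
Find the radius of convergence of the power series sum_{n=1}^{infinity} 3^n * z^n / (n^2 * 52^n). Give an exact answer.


Step 1: General term a_n = 3^n / (n^2 * 52^n)
Step 2: By the root test, |a_n|^(1/n) = 3 / (n^(2/n) * 52) -> 3/52 as n -> infinity (since n^(2/n) -> 1)
Step 3: R = 1/lim|a_n|^(1/n) = 52/3

52/3


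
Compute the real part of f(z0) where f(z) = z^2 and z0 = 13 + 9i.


Step 1: z0 = 13 + 9i
Step 2: z0^2 = 13^2 - 9^2 + 234i
Step 3: real part = 169 - 81 = 88

88


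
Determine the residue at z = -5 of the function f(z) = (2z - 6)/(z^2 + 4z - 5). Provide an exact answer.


Step 1: Q(z) = z^2 + 4z - 5 = (z + 5)(z - 1)
Step 2: Q'(z) = 2z + 4
Step 3: Q'(-5) = -6, P(-5) = -16
Step 4: Res = P(-5)/Q'(-5) = -16/(-6) = 8/3

8/3


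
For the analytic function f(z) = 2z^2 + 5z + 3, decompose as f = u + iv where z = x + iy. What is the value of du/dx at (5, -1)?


Step 1: f(z) = 2(x+iy)^2 + 5(x+iy) + 3
Step 2: u = 2(x^2 - y^2) + 5x + 3
Step 3: u_x = 4x + 5
Step 4: At (5, -1): u_x = 20 + 5 = 25

25


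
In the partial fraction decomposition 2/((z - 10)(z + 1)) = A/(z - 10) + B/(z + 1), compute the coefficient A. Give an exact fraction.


Step 1: Multiply both sides by (z - 10) and set z = 10
Step 2: A = 2 / (10 + 1)
Step 3: A = 2 / 11
Step 4: A = 2/11

2/11


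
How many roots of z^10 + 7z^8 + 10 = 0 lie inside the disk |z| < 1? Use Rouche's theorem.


Step 1: On |z| = 1 the three terms have sizes |z^10| = 1^10 = 1, |7z^8| = 7*1^8 = 7, |10| = 10
Step 2: The dominant term is g(z) = 10; let h(z) = z^10 + 7z^8 so f = g + h
Step 3: On |z| = 1: |g| = 10 and |h| <= 1 + 7 = 8
Step 4: Since 10 > 8, |h| < |g| on |z| = 1, so by Rouche f has the same number of zeros as g inside |z| < 1
Step 5: g(z) = 10 is a nonzero constant with no zeros inside |z| < 1. Answer = 0

0


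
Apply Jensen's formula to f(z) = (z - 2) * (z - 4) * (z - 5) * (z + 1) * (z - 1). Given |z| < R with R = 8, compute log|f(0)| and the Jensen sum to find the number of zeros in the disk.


Jensen's formula: (1/2pi)*integral log|f(Re^it)|dt = log|f(0)| + sum_{|a_k|<R} log(R/|a_k|)
Step 1: f(0) = (-2) * (-4) * (-5) * 1 * (-1) = 40
Step 2: log|f(0)| = log|2| + log|4| + log|5| + log|-1| + log|1| = 3.6889
Step 3: Zeros inside |z| < 8: 2, 4, 5, -1, 1
Step 4: Jensen sum = log(8/2) + log(8/4) + log(8/5) + log(8/1) + log(8/1) = 6.7083
Step 5: n(R) = number of terms in the Jensen sum = count of zeros inside |z| < 8 = 5

5


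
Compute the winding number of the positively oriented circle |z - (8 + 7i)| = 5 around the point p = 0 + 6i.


Step 1: Center c = (8, 7), radius = 5
Step 2: |p - c|^2 = (-8)^2 + (-1)^2 = 65
Step 3: r^2 = 25
Step 4: |p-c| > r so winding number = 0

0


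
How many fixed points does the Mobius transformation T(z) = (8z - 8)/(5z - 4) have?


Step 1: Fixed points satisfy T(z) = z
Step 2: 5z^2 - 12z + 8 = 0
Step 3: Discriminant = (-12)^2 - 4*5*8 = -16
Step 4: Number of fixed points = 2

2


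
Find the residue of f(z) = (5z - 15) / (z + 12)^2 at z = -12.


Step 1: Pole of order 2 at z = -12
Step 2: Res = lim d/dz [(z + 12)^2 * f(z)] as z -> -12
Step 3: (z + 12)^2 * f(z) = 5z - 15
Step 4: d/dz[5z - 15] = 5

5


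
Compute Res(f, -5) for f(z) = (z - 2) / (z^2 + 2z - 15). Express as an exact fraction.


Step 1: Q(z) = z^2 + 2z - 15 = (z + 5)(z - 3)
Step 2: Q'(z) = 2z + 2
Step 3: Q'(-5) = -8, P(-5) = -7
Step 4: Res = P(-5)/Q'(-5) = -7/(-8) = 7/8

7/8


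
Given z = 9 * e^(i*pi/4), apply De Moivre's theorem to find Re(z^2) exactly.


Step 1: By De Moivre's theorem, z^2 = 9^2 * e^(i*2*pi/4) = 81 * (cos(pi/2) + i*sin(pi/2))
Step 2: |z|^2 = 9^2 = 81
Step 3: The angle pi/2 already lies in [0, 2*pi)
Step 4: cos(pi/2) = 0
Step 5: Re(z^2) = 81 * 0 = 0

0


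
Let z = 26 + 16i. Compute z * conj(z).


Step 1: conj(z) = 26 - 16i
Step 2: z * conj(z) = 26^2 + 16^2
Step 3: = 676 + 256 = 932

932


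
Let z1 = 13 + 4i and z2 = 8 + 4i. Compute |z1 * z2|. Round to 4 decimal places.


Step 1: |z1| = sqrt(13^2 + 4^2) = sqrt(185)
Step 2: |z2| = sqrt(8^2 + 4^2) = sqrt(80)
Step 3: |z1*z2| = |z1|*|z2| = sqrt(185) * sqrt(80) = sqrt(185 * 80) = sqrt(14800)
Step 4: = 121.6553

121.6553


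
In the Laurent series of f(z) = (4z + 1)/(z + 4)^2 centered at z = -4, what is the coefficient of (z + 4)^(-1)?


Step 1: Write the numerator in powers of (z + 4): 4z + 1 = 4(z + 4) + (4*(-4) + 1) = 4(z + 4) - 15
Step 2: Divide by (z + 4)^2: f(z) = -15(z + 4)^(-2) + 4(z + 4)^(-1)
Step 3: This finite sum is the Laurent series of f about z = -4.
Step 4: Coefficient of (z + 4)^(-1) = coefficient of (z + 4) in the re-centred numerator = 4

4


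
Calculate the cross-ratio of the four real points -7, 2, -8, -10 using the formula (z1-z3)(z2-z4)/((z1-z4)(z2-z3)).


Step 1: (z1-z3)(z2-z4) = 1 * 12 = 12
Step 2: (z1-z4)(z2-z3) = 3 * 10 = 30
Step 3: Cross-ratio = 12/30 = 2/5

2/5


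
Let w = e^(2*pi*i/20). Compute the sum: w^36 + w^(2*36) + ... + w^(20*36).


Step 1: The sum sum_{j=1}^{n} w^(k*j) equals n if n | k, else 0.
Step 2: Here n = 20, k = 36
Step 3: Does n divide k? 20 | 36 -> False
Step 4: Sum = 0

0


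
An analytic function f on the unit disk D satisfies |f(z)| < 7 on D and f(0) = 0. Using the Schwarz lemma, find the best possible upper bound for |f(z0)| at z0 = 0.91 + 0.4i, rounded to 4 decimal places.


Step 1: g = f/7 maps D -> D with g(0) = 0, so by the Schwarz lemma |g(z)| <= |z|, i.e. |f(z)| <= 7|z|; this is sharp (f(z) = 7z).
Step 2: |z0|^2 = 0.91^2 + 0.4^2 = 0.9881
Step 3: |z0| = sqrt(0.9881) = 0.994032
Step 4: Best bound = 7 * |z0| = 7 * 0.994032 = 6.9582

6.9582


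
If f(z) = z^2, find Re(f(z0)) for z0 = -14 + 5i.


Step 1: z0 = -14 + 5i
Step 2: z0^2 = (-14)^2 - 5^2 - 140i
Step 3: real part = 196 - 25 = 171

171


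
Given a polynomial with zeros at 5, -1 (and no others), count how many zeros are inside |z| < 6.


Step 1: Check each root:
  z = 5: |5| = 5 < 6
  z = -1: |-1| = 1 < 6
Step 2: Count = 2

2


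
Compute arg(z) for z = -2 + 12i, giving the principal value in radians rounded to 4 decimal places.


Step 1: z = -2 + 12i
Step 2: arg(z) = atan2(12, -2)
Step 3: arg(z) = 1.7359

1.7359


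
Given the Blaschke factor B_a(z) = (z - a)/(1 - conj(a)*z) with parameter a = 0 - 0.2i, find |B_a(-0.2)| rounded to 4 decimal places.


Step 1: Numerator z0 - a = -0.2 - (0 - 0.2i) = -0.2 + 0.2i
Step 2: Denominator 1 - conj(a)*z0 = 1 - (0 + 0.2i)*(-0.2) = 1 + 0.04i
Step 3: |z0 - a|^2 = (-0.2)^2 + 0.2^2 = 0.08; |1 - conj(a)*z0|^2 = 1^2 + 0.04^2 = 1.0016
Step 4: |B_a(-0.2)| = sqrt(0.08 / 1.0016) = sqrt(0.079872)
Step 5: = 0.2826

0.2826


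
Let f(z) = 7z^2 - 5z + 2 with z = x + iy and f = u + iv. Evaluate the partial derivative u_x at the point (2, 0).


Step 1: f(z) = 7(x+iy)^2 - 5(x+iy) + 2
Step 2: u = 7(x^2 - y^2) - 5x + 2
Step 3: u_x = 14x - 5
Step 4: At (2, 0): u_x = 28 - 5 = 23

23


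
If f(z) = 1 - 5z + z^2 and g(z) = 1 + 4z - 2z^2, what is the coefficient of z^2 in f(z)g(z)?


Step 1: z^2 term in f*g comes from: (1)*(-2z^2) + (-5z)*(4z) + (z^2)*(1)
Step 2: = -2 - 20 + 1
Step 3: = -21

-21


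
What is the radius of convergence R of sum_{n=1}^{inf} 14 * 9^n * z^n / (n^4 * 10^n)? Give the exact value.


Step 1: General term a_n = 14 * 9^n / (n^4 * 10^n)
Step 2: By the root test, |a_n|^(1/n) = 14^(1/n) * 9 / (n^(4/n) * 10) -> 9/10 as n -> infinity (since 14^(1/n) -> 1 and n^(4/n) -> 1)
Step 3: R = 1/lim|a_n|^(1/n) = 10/9

10/9


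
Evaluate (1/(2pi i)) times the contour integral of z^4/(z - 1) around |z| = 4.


Step 1: f(z) = z^4, a = 1 is inside |z| = 4
Step 2: By Cauchy integral formula: (1/(2pi*i)) * integral = f(a)
Step 3: f(1) = 1^4 = 1

1


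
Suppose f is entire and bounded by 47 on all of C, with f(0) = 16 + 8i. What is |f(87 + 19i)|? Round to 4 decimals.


Step 1: By Liouville's theorem, a bounded entire function is constant.
Step 2: f(z) = f(0) = 16 + 8i for all z.
Step 3: |f(w)| = |16 + 8i| = sqrt(256 + 64)
Step 4: = 17.8885

17.8885


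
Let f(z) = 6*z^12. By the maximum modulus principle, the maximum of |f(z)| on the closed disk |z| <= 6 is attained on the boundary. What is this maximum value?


Step 1: On |z| = 6, |f(z)| = 6 * |z|^12 = 6 * 6^12
Step 2: By maximum modulus principle, maximum is on boundary.
Step 3: Maximum = 6 * 2176782336 = 13060694016

13060694016


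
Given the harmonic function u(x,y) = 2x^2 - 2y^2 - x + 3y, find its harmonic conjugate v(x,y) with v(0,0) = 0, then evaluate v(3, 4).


Step 1: v_x = -u_y = 4y - 3
Step 2: v_y = u_x = 4x - 1
Step 3: v = 4xy - 3x - y + C
Step 4: v(0,0) = 0 => C = 0
Step 5: v(3, 4) = 35

35


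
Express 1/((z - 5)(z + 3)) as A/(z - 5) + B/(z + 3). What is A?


Step 1: Multiply both sides by (z - 5) and set z = 5
Step 2: A = 1 / (5 + 3)
Step 3: A = 1 / 8
Step 4: A = 1/8

1/8


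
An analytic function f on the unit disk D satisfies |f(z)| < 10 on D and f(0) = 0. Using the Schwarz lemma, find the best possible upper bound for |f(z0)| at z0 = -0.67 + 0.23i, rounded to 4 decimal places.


Step 1: g = f/10 maps D -> D with g(0) = 0, so by the Schwarz lemma |g(z)| <= |z|, i.e. |f(z)| <= 10|z|; this is sharp (f(z) = 10z).
Step 2: |z0|^2 = (-0.67)^2 + 0.23^2 = 0.5018
Step 3: |z0| = sqrt(0.5018) = 0.708378
Step 4: Best bound = 10 * |z0| = 10 * 0.708378 = 7.0838

7.0838


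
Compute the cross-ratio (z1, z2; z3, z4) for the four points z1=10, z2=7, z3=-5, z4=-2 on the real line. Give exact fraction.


Step 1: (z1-z3)(z2-z4) = 15 * 9 = 135
Step 2: (z1-z4)(z2-z3) = 12 * 12 = 144
Step 3: Cross-ratio = 135/144 = 15/16

15/16


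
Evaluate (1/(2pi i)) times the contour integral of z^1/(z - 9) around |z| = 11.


Step 1: f(z) = z^1, a = 9 is inside |z| = 11
Step 2: By Cauchy integral formula: (1/(2pi*i)) * integral = f(a)
Step 3: f(9) = 9^1 = 9

9


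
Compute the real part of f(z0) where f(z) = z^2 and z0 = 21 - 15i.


Step 1: z0 = 21 - 15i
Step 2: z0^2 = 21^2 - (-15)^2 - 630i
Step 3: real part = 441 - 225 = 216

216


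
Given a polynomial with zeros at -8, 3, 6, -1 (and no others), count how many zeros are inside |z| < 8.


Step 1: Check each root:
  z = -8: |-8| = 8 >= 8
  z = 3: |3| = 3 < 8
  z = 6: |6| = 6 < 8
  z = -1: |-1| = 1 < 8
Step 2: Count = 3

3


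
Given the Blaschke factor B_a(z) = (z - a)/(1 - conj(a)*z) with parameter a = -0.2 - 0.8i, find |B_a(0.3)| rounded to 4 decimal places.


Step 1: Numerator z0 - a = 0.3 - (-0.2 - 0.8i) = 0.5 + 0.8i
Step 2: Denominator 1 - conj(a)*z0 = 1 - (-0.2 + 0.8i)*0.3 = 1.06 - 0.24i
Step 3: |z0 - a|^2 = 0.5^2 + 0.8^2 = 0.89; |1 - conj(a)*z0|^2 = 1.06^2 + (-0.24)^2 = 1.1812
Step 4: |B_a(0.3)| = sqrt(0.89 / 1.1812) = sqrt(0.753471)
Step 5: = 0.868

0.868


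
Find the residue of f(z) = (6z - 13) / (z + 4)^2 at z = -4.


Step 1: Pole of order 2 at z = -4
Step 2: Res = lim d/dz [(z + 4)^2 * f(z)] as z -> -4
Step 3: (z + 4)^2 * f(z) = 6z - 13
Step 4: d/dz[6z - 13] = 6

6


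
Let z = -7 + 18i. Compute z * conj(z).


Step 1: conj(z) = -7 - 18i
Step 2: z * conj(z) = (-7)^2 + 18^2
Step 3: = 49 + 324 = 373

373


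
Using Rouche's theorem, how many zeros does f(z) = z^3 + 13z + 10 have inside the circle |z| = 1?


Step 1: On |z| = 1 the three terms have sizes |z^3| = 1^3 = 1, |13z| = 13*1 = 13, |10| = 10
Step 2: The dominant term is g(z) = 13z; let h(z) = z^3 + 10 so f = g + h
Step 3: On |z| = 1: |g| = 13 and |h| <= 1 + 10 = 11
Step 4: Since 13 > 11, |h| < |g| on |z| = 1, so by Rouche f has the same number of zeros as g inside |z| < 1
Step 5: g(z) = 13z has 1 zero (at the origin, multiplicity 1) inside |z| < 1. Answer = 1

1


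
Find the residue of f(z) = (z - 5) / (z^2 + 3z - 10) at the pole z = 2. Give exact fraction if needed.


Step 1: Q(z) = z^2 + 3z - 10 = (z - 2)(z + 5)
Step 2: Q'(z) = 2z + 3
Step 3: Q'(2) = 7, P(2) = -3
Step 4: Res = P(2)/Q'(2) = -3/7 = -3/7

-3/7


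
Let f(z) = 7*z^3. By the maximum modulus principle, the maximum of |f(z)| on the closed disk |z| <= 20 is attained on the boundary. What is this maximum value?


Step 1: On |z| = 20, |f(z)| = 7 * |z|^3 = 7 * 20^3
Step 2: By maximum modulus principle, maximum is on boundary.
Step 3: Maximum = 7 * 8000 = 56000

56000


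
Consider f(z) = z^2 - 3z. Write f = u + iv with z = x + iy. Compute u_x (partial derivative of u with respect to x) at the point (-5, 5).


Step 1: f(z) = (x+iy)^2 - 3(x+iy) + 0
Step 2: u = (x^2 - y^2) - 3x + 0
Step 3: u_x = 2x - 3
Step 4: At (-5, 5): u_x = -10 - 3 = -13

-13


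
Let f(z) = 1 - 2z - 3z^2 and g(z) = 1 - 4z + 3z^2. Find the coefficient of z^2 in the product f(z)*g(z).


Step 1: z^2 term in f*g comes from: (1)*(3z^2) + (-2z)*(-4z) + (-3z^2)*(1)
Step 2: = 3 + 8 - 3
Step 3: = 8

8


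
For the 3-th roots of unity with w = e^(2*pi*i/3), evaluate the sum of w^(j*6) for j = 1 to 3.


Step 1: The sum sum_{j=1}^{n} w^(k*j) equals n if n | k, else 0.
Step 2: Here n = 3, k = 6
Step 3: Does n divide k? 3 | 6 -> True
Step 4: Sum = 3

3


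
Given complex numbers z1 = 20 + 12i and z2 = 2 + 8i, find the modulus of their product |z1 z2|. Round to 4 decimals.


Step 1: |z1| = sqrt(20^2 + 12^2) = sqrt(544)
Step 2: |z2| = sqrt(2^2 + 8^2) = sqrt(68)
Step 3: |z1*z2| = |z1|*|z2| = sqrt(544) * sqrt(68) = sqrt(544 * 68) = sqrt(36992)
Step 4: = 192.333

192.333


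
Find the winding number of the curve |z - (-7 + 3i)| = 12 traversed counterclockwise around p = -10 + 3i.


Step 1: Center c = (-7, 3), radius = 12
Step 2: |p - c|^2 = (-3)^2 + 0^2 = 9
Step 3: r^2 = 144
Step 4: |p-c| < r so winding number = 1

1


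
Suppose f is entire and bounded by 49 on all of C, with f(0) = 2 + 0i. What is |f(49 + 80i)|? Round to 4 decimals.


Step 1: By Liouville's theorem, a bounded entire function is constant.
Step 2: f(z) = f(0) = 2 + 0i for all z.
Step 3: |f(w)| = |2 + 0i| = sqrt(4 + 0)
Step 4: = 2.0

2.0


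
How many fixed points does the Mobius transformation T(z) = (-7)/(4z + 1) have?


Step 1: Fixed points satisfy T(z) = z
Step 2: 4z^2 + z + 7 = 0
Step 3: Discriminant = 1^2 - 4*4*7 = -111
Step 4: Number of fixed points = 2

2


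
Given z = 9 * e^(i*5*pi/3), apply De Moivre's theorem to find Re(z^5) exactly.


Step 1: By De Moivre's theorem, z^5 = 9^5 * e^(i*5*5*pi/3) = 59049 * (cos(25*pi/3) + i*sin(25*pi/3))
Step 2: |z|^5 = 9^5 = 59049
Step 3: Reduce the angle mod 2*pi: 25*pi/3 - 8*pi = pi/3
Step 4: cos(pi/3) = 1/2
Step 5: Re(z^5) = 59049 * 1/2 = 59049/2

59049/2


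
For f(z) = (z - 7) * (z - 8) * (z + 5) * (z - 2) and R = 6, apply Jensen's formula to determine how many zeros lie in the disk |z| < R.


Jensen's formula: (1/2pi)*integral log|f(Re^it)|dt = log|f(0)| + sum_{|a_k|<R} log(R/|a_k|)
Step 1: f(0) = (-7) * (-8) * 5 * (-2) = -560
Step 2: log|f(0)| = log|7| + log|8| + log|-5| + log|2| = 6.3279
Step 3: Zeros inside |z| < 6: -5, 2
Step 4: Jensen sum = log(6/5) + log(6/2) = 1.2809
Step 5: n(R) = number of terms in the Jensen sum = count of zeros inside |z| < 6 = 2

2


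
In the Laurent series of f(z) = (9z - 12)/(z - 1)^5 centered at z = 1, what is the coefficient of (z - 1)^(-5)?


Step 1: Write the numerator in powers of (z - 1): 9z - 12 = 9(z - 1) + (9*1 - 12) = 9(z - 1) - 3
Step 2: Divide by (z - 1)^5: f(z) = -3(z - 1)^(-5) + 9(z - 1)^(-4)
Step 3: This finite sum is the Laurent series of f about z = 1.
Step 4: Coefficient of (z - 1)^(-5) = 9*1 - 12 = -3

-3


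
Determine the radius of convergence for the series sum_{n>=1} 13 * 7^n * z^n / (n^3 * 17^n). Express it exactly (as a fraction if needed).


Step 1: General term a_n = 13 * 7^n / (n^3 * 17^n)
Step 2: By the root test, |a_n|^(1/n) = 13^(1/n) * 7 / (n^(3/n) * 17) -> 7/17 as n -> infinity (since 13^(1/n) -> 1 and n^(3/n) -> 1)
Step 3: R = 1/lim|a_n|^(1/n) = 17/7

17/7


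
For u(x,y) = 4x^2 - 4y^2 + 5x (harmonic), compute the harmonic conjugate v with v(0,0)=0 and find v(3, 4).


Step 1: v_x = -u_y = 8y + 0
Step 2: v_y = u_x = 8x + 5
Step 3: v = 8xy + 5y + C
Step 4: v(0,0) = 0 => C = 0
Step 5: v(3, 4) = 116

116


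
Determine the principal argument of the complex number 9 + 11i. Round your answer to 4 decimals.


Step 1: z = 9 + 11i
Step 2: arg(z) = atan2(11, 9)
Step 3: arg(z) = 0.8851

0.8851


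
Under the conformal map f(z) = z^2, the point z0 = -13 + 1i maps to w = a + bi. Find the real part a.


Step 1: z0 = -13 + 1i
Step 2: z0^2 = (-13)^2 - 1^2 - 26i
Step 3: real part = 169 - 1 = 168

168


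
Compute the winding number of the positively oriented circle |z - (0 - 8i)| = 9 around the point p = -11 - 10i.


Step 1: Center c = (0, -8), radius = 9
Step 2: |p - c|^2 = (-11)^2 + (-2)^2 = 125
Step 3: r^2 = 81
Step 4: |p-c| > r so winding number = 0

0


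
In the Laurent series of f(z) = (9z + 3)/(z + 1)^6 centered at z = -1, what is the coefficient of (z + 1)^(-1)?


Step 1: Write the numerator in powers of (z + 1): 9z + 3 = 9(z + 1) + (9*(-1) + 3) = 9(z + 1) - 6
Step 2: Divide by (z + 1)^6: f(z) = -6(z + 1)^(-6) + 9(z + 1)^(-5)
Step 3: This finite sum is the Laurent series of f about z = -1.
Step 4: Only the powers -6 and -5 appear, so the coefficient of (z + 1)^(-1) = 0

0


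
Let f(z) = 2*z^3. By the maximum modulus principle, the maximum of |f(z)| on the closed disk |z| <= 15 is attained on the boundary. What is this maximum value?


Step 1: On |z| = 15, |f(z)| = 2 * |z|^3 = 2 * 15^3
Step 2: By maximum modulus principle, maximum is on boundary.
Step 3: Maximum = 2 * 3375 = 6750

6750


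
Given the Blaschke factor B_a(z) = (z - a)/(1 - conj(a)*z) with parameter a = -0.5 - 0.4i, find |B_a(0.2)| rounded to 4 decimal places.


Step 1: Numerator z0 - a = 0.2 - (-0.5 - 0.4i) = 0.7 + 0.4i
Step 2: Denominator 1 - conj(a)*z0 = 1 - (-0.5 + 0.4i)*0.2 = 1.1 - 0.08i
Step 3: |z0 - a|^2 = 0.7^2 + 0.4^2 = 0.65; |1 - conj(a)*z0|^2 = 1.1^2 + (-0.08)^2 = 1.2164
Step 4: |B_a(0.2)| = sqrt(0.65 / 1.2164) = sqrt(0.534364)
Step 5: = 0.731

0.731


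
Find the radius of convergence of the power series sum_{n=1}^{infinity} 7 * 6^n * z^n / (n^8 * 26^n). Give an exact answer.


Step 1: General term a_n = 7 * 6^n / (n^8 * 26^n)
Step 2: By the root test, |a_n|^(1/n) = 7^(1/n) * 6 / (n^(8/n) * 26) -> 6/26 as n -> infinity (since 7^(1/n) -> 1 and n^(8/n) -> 1)
Step 3: R = 1/lim|a_n|^(1/n) = 26/6 = 13/3

13/3
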